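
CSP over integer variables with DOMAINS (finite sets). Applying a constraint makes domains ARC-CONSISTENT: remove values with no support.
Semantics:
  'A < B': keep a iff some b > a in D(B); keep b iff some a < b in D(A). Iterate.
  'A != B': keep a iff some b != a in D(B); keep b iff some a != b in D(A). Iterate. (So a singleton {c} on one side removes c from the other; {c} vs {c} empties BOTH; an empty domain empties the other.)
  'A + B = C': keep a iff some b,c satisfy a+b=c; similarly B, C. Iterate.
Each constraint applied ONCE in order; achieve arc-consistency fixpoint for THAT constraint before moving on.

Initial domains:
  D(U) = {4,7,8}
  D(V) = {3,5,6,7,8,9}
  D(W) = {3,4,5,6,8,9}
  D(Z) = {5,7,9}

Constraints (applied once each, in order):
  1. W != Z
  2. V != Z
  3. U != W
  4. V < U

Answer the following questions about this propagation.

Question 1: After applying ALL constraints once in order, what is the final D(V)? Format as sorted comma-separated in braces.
Constraint 1 (W != Z) on D(W)={3,4,5,6,8,9} D(Z)={5,7,9}: no change
Constraint 2 (V != Z) on D(V)={3,5,6,7,8,9} D(Z)={5,7,9}: no change
Constraint 3 (U != W) on D(U)={4,7,8} D(W)={3,4,5,6,8,9}: no change
Constraint 4 (V < U) on D(V)={3,5,6,7,8,9} D(U)={4,7,8}: V {3,5,6,7,8,9}->{3,5,6,7}
So after all 4 constraints: D(V) = {3,5,6,7}

Answer: {3,5,6,7}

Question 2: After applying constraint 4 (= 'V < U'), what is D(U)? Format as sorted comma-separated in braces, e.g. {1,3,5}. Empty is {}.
Constraint 1 (W != Z) on D(W)={3,4,5,6,8,9} D(Z)={5,7,9}: no change
Constraint 2 (V != Z) on D(V)={3,5,6,7,8,9} D(Z)={5,7,9}: no change
Constraint 3 (U != W) on D(U)={4,7,8} D(W)={3,4,5,6,8,9}: no change
Constraint 4 (V < U) on D(V)={3,5,6,7,8,9} D(U)={4,7,8}: V {3,5,6,7,8,9}->{3,5,6,7}
So after constraint 4: D(U) = {4,7,8}

Answer: {4,7,8}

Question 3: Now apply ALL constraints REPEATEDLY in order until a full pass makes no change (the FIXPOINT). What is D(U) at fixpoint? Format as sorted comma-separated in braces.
pass 0 (initial): D(U)={4,7,8}
pass 1: V {3,5,6,7,8,9}->{3,5,6,7}
pass 2: no change
Fixpoint after 2 passes: D(U) = {4,7,8}

Answer: {4,7,8}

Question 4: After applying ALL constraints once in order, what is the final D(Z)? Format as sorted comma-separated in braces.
Constraint 1 (W != Z) on D(W)={3,4,5,6,8,9} D(Z)={5,7,9}: no change
Constraint 2 (V != Z) on D(V)={3,5,6,7,8,9} D(Z)={5,7,9}: no change
Constraint 3 (U != W) on D(U)={4,7,8} D(W)={3,4,5,6,8,9}: no change
Constraint 4 (V < U) on D(V)={3,5,6,7,8,9} D(U)={4,7,8}: V {3,5,6,7,8,9}->{3,5,6,7}
So after all 4 constraints: D(Z) = {5,7,9}

Answer: {5,7,9}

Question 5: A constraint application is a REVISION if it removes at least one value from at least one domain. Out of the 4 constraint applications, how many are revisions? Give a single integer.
Constraint 1 (W != Z) on D(W)={3,4,5,6,8,9} D(Z)={5,7,9}: no change => not a revision
Constraint 2 (V != Z) on D(V)={3,5,6,7,8,9} D(Z)={5,7,9}: no change => not a revision
Constraint 3 (U != W) on D(U)={4,7,8} D(W)={3,4,5,6,8,9}: no change => not a revision
Constraint 4 (V < U) on D(V)={3,5,6,7,8,9} D(U)={4,7,8}: V {3,5,6,7,8,9}->{3,5,6,7} => REVISION
Total revisions = 1

Answer: 1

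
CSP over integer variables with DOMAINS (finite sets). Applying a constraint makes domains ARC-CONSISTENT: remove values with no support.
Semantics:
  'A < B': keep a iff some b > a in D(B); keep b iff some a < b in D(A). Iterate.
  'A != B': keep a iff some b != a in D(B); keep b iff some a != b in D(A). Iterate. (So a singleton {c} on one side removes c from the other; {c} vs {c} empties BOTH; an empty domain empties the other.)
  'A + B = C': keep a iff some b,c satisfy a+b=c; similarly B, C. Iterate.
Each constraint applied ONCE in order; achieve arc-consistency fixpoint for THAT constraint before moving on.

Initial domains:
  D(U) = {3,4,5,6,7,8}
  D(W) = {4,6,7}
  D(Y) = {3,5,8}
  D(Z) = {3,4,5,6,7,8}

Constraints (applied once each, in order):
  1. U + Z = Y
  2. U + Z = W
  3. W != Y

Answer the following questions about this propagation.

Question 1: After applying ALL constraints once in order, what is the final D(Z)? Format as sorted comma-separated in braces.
Answer: {3,4}

Derivation:
Constraint 1 (U + Z = Y) on D(U)={3,4,5,6,7,8} D(Z)={3,4,5,6,7,8} D(Y)={3,5,8}: U {3,4,5,6,7,8}->{3,4,5}; Z {3,4,5,6,7,8}->{3,4,5}; Y {3,5,8}->{8}
Constraint 2 (U + Z = W) on D(U)={3,4,5} D(Z)={3,4,5} D(W)={4,6,7}: U {3,4,5}->{3,4}; Z {3,4,5}->{3,4}; W {4,6,7}->{6,7}
Constraint 3 (W != Y) on D(W)={6,7} D(Y)={8}: no change
So after all 3 constraints: D(Z) = {3,4}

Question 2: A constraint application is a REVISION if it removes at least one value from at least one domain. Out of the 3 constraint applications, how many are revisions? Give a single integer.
Answer: 2

Derivation:
Constraint 1 (U + Z = Y) on D(U)={3,4,5,6,7,8} D(Z)={3,4,5,6,7,8} D(Y)={3,5,8}: U {3,4,5,6,7,8}->{3,4,5}; Z {3,4,5,6,7,8}->{3,4,5}; Y {3,5,8}->{8} => REVISION
Constraint 2 (U + Z = W) on D(U)={3,4,5} D(Z)={3,4,5} D(W)={4,6,7}: U {3,4,5}->{3,4}; Z {3,4,5}->{3,4}; W {4,6,7}->{6,7} => REVISION
Constraint 3 (W != Y) on D(W)={6,7} D(Y)={8}: no change => not a revision
Total revisions = 2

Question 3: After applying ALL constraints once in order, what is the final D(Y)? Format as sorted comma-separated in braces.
Constraint 1 (U + Z = Y) on D(U)={3,4,5,6,7,8} D(Z)={3,4,5,6,7,8} D(Y)={3,5,8}: U {3,4,5,6,7,8}->{3,4,5}; Z {3,4,5,6,7,8}->{3,4,5}; Y {3,5,8}->{8}
Constraint 2 (U + Z = W) on D(U)={3,4,5} D(Z)={3,4,5} D(W)={4,6,7}: U {3,4,5}->{3,4}; Z {3,4,5}->{3,4}; W {4,6,7}->{6,7}
Constraint 3 (W != Y) on D(W)={6,7} D(Y)={8}: no change
So after all 3 constraints: D(Y) = {8}

Answer: {8}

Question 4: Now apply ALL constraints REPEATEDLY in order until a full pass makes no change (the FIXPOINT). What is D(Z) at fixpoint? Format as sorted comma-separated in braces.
pass 0 (initial): D(Z)={3,4,5,6,7,8}
pass 1: U {3,4,5,6,7,8}->{3,4}; W {4,6,7}->{6,7}; Y {3,5,8}->{8}; Z {3,4,5,6,7,8}->{3,4}
pass 2: U {3,4}->{}; W {6,7}->{}; Y {8}->{}; Z {3,4}->{}
pass 3: no change
Fixpoint after 3 passes: D(Z) = {}

Answer: {}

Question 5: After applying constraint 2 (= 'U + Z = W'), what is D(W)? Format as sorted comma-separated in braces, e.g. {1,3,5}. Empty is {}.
Answer: {6,7}

Derivation:
Constraint 1 (U + Z = Y) on D(U)={3,4,5,6,7,8} D(Z)={3,4,5,6,7,8} D(Y)={3,5,8}: U {3,4,5,6,7,8}->{3,4,5}; Z {3,4,5,6,7,8}->{3,4,5}; Y {3,5,8}->{8}
Constraint 2 (U + Z = W) on D(U)={3,4,5} D(Z)={3,4,5} D(W)={4,6,7}: U {3,4,5}->{3,4}; Z {3,4,5}->{3,4}; W {4,6,7}->{6,7}
So after constraint 2: D(W) = {6,7}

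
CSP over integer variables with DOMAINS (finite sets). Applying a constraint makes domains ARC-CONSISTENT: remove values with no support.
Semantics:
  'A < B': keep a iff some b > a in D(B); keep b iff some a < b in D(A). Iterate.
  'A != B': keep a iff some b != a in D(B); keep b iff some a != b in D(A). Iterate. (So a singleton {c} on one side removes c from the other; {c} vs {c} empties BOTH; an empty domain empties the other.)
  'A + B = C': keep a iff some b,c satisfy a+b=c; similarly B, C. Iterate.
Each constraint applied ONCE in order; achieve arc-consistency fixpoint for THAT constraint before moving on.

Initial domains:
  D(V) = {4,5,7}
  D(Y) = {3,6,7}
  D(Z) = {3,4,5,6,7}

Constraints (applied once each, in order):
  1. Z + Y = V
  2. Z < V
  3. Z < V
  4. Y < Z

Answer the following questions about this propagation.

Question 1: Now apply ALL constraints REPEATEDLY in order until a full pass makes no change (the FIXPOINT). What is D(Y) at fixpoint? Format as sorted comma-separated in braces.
Answer: {3}

Derivation:
pass 0 (initial): D(Y)={3,6,7}
pass 1: V {4,5,7}->{7}; Y {3,6,7}->{3}; Z {3,4,5,6,7}->{4}
pass 2: no change
Fixpoint after 2 passes: D(Y) = {3}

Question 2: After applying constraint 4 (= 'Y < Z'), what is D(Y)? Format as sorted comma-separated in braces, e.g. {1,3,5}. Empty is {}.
Constraint 1 (Z + Y = V) on D(Z)={3,4,5,6,7} D(Y)={3,6,7} D(V)={4,5,7}: Z {3,4,5,6,7}->{4}; Y {3,6,7}->{3}; V {4,5,7}->{7}
Constraint 2 (Z < V) on D(Z)={4} D(V)={7}: no change
Constraint 3 (Z < V) on D(Z)={4} D(V)={7}: no change
Constraint 4 (Y < Z) on D(Y)={3} D(Z)={4}: no change
So after constraint 4: D(Y) = {3}

Answer: {3}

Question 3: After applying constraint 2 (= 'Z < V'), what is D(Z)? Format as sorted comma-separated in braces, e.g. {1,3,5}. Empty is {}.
Answer: {4}

Derivation:
Constraint 1 (Z + Y = V) on D(Z)={3,4,5,6,7} D(Y)={3,6,7} D(V)={4,5,7}: Z {3,4,5,6,7}->{4}; Y {3,6,7}->{3}; V {4,5,7}->{7}
Constraint 2 (Z < V) on D(Z)={4} D(V)={7}: no change
So after constraint 2: D(Z) = {4}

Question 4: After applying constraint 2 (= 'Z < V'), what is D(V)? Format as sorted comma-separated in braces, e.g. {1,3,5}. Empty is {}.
Constraint 1 (Z + Y = V) on D(Z)={3,4,5,6,7} D(Y)={3,6,7} D(V)={4,5,7}: Z {3,4,5,6,7}->{4}; Y {3,6,7}->{3}; V {4,5,7}->{7}
Constraint 2 (Z < V) on D(Z)={4} D(V)={7}: no change
So after constraint 2: D(V) = {7}

Answer: {7}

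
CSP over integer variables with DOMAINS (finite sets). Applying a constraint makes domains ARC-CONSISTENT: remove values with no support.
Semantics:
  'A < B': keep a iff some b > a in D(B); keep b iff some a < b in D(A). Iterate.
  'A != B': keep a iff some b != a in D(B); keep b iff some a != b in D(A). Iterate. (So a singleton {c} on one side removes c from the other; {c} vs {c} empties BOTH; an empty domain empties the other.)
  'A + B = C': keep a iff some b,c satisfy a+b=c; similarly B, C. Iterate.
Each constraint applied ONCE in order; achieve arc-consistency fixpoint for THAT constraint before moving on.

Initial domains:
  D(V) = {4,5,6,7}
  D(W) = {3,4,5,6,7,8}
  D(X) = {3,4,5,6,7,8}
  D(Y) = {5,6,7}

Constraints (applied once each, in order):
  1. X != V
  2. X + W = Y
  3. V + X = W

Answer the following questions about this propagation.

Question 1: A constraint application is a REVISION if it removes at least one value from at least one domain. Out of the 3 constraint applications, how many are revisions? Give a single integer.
Constraint 1 (X != V) on D(X)={3,4,5,6,7,8} D(V)={4,5,6,7}: no change => not a revision
Constraint 2 (X + W = Y) on D(X)={3,4,5,6,7,8} D(W)={3,4,5,6,7,8} D(Y)={5,6,7}: X {3,4,5,6,7,8}->{3,4}; W {3,4,5,6,7,8}->{3,4}; Y {5,6,7}->{6,7} => REVISION
Constraint 3 (V + X = W) on D(V)={4,5,6,7} D(X)={3,4} D(W)={3,4}: V {4,5,6,7}->{}; X {3,4}->{}; W {3,4}->{} => REVISION
Total revisions = 2

Answer: 2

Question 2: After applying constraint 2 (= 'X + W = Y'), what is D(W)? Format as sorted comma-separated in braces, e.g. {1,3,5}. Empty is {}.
Constraint 1 (X != V) on D(X)={3,4,5,6,7,8} D(V)={4,5,6,7}: no change
Constraint 2 (X + W = Y) on D(X)={3,4,5,6,7,8} D(W)={3,4,5,6,7,8} D(Y)={5,6,7}: X {3,4,5,6,7,8}->{3,4}; W {3,4,5,6,7,8}->{3,4}; Y {5,6,7}->{6,7}
So after constraint 2: D(W) = {3,4}

Answer: {3,4}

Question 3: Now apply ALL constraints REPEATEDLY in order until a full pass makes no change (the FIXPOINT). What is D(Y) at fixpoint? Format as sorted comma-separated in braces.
pass 0 (initial): D(Y)={5,6,7}
pass 1: V {4,5,6,7}->{}; W {3,4,5,6,7,8}->{}; X {3,4,5,6,7,8}->{}; Y {5,6,7}->{6,7}
pass 2: Y {6,7}->{}
pass 3: no change
Fixpoint after 3 passes: D(Y) = {}

Answer: {}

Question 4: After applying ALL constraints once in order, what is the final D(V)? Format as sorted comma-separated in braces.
Answer: {}

Derivation:
Constraint 1 (X != V) on D(X)={3,4,5,6,7,8} D(V)={4,5,6,7}: no change
Constraint 2 (X + W = Y) on D(X)={3,4,5,6,7,8} D(W)={3,4,5,6,7,8} D(Y)={5,6,7}: X {3,4,5,6,7,8}->{3,4}; W {3,4,5,6,7,8}->{3,4}; Y {5,6,7}->{6,7}
Constraint 3 (V + X = W) on D(V)={4,5,6,7} D(X)={3,4} D(W)={3,4}: V {4,5,6,7}->{}; X {3,4}->{}; W {3,4}->{}
So after all 3 constraints: D(V) = {}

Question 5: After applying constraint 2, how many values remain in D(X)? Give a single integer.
Answer: 2

Derivation:
Constraint 1 (X != V) on D(X)={3,4,5,6,7,8} D(V)={4,5,6,7}: no change
Constraint 2 (X + W = Y) on D(X)={3,4,5,6,7,8} D(W)={3,4,5,6,7,8} D(Y)={5,6,7}: X {3,4,5,6,7,8}->{3,4}; W {3,4,5,6,7,8}->{3,4}; Y {5,6,7}->{6,7}
So after constraint 2: D(X)={3,4}, size = 2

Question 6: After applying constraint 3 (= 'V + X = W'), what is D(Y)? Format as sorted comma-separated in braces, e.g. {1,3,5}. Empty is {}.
Answer: {6,7}

Derivation:
Constraint 1 (X != V) on D(X)={3,4,5,6,7,8} D(V)={4,5,6,7}: no change
Constraint 2 (X + W = Y) on D(X)={3,4,5,6,7,8} D(W)={3,4,5,6,7,8} D(Y)={5,6,7}: X {3,4,5,6,7,8}->{3,4}; W {3,4,5,6,7,8}->{3,4}; Y {5,6,7}->{6,7}
Constraint 3 (V + X = W) on D(V)={4,5,6,7} D(X)={3,4} D(W)={3,4}: V {4,5,6,7}->{}; X {3,4}->{}; W {3,4}->{}
So after constraint 3: D(Y) = {6,7}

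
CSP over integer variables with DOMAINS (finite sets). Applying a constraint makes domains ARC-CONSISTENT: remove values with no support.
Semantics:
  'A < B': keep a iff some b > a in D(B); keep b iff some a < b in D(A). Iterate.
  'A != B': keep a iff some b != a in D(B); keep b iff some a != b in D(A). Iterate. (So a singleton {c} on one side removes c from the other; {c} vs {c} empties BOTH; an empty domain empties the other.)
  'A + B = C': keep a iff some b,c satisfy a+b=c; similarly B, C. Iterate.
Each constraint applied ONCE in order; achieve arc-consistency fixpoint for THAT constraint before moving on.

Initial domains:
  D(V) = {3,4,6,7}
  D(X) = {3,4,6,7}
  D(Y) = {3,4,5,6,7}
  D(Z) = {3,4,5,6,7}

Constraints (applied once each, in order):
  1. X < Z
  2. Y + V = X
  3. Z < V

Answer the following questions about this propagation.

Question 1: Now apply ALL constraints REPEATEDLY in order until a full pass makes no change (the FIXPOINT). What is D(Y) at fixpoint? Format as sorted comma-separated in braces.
Answer: {}

Derivation:
pass 0 (initial): D(Y)={3,4,5,6,7}
pass 1: V {3,4,6,7}->{}; X {3,4,6,7}->{6}; Y {3,4,5,6,7}->{3}; Z {3,4,5,6,7}->{}
pass 2: X {6}->{}; Y {3}->{}
pass 3: no change
Fixpoint after 3 passes: D(Y) = {}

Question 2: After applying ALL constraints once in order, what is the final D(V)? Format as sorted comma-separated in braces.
Constraint 1 (X < Z) on D(X)={3,4,6,7} D(Z)={3,4,5,6,7}: X {3,4,6,7}->{3,4,6}; Z {3,4,5,6,7}->{4,5,6,7}
Constraint 2 (Y + V = X) on D(Y)={3,4,5,6,7} D(V)={3,4,6,7} D(X)={3,4,6}: Y {3,4,5,6,7}->{3}; V {3,4,6,7}->{3}; X {3,4,6}->{6}
Constraint 3 (Z < V) on D(Z)={4,5,6,7} D(V)={3}: Z {4,5,6,7}->{}; V {3}->{}
So after all 3 constraints: D(V) = {}

Answer: {}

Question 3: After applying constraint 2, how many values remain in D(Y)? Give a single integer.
Answer: 1

Derivation:
Constraint 1 (X < Z) on D(X)={3,4,6,7} D(Z)={3,4,5,6,7}: X {3,4,6,7}->{3,4,6}; Z {3,4,5,6,7}->{4,5,6,7}
Constraint 2 (Y + V = X) on D(Y)={3,4,5,6,7} D(V)={3,4,6,7} D(X)={3,4,6}: Y {3,4,5,6,7}->{3}; V {3,4,6,7}->{3}; X {3,4,6}->{6}
So after constraint 2: D(Y)={3}, size = 1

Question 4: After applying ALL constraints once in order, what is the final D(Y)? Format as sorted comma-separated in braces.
Answer: {3}

Derivation:
Constraint 1 (X < Z) on D(X)={3,4,6,7} D(Z)={3,4,5,6,7}: X {3,4,6,7}->{3,4,6}; Z {3,4,5,6,7}->{4,5,6,7}
Constraint 2 (Y + V = X) on D(Y)={3,4,5,6,7} D(V)={3,4,6,7} D(X)={3,4,6}: Y {3,4,5,6,7}->{3}; V {3,4,6,7}->{3}; X {3,4,6}->{6}
Constraint 3 (Z < V) on D(Z)={4,5,6,7} D(V)={3}: Z {4,5,6,7}->{}; V {3}->{}
So after all 3 constraints: D(Y) = {3}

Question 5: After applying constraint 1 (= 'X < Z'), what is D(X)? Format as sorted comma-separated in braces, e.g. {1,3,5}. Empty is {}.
Constraint 1 (X < Z) on D(X)={3,4,6,7} D(Z)={3,4,5,6,7}: X {3,4,6,7}->{3,4,6}; Z {3,4,5,6,7}->{4,5,6,7}
So after constraint 1: D(X) = {3,4,6}

Answer: {3,4,6}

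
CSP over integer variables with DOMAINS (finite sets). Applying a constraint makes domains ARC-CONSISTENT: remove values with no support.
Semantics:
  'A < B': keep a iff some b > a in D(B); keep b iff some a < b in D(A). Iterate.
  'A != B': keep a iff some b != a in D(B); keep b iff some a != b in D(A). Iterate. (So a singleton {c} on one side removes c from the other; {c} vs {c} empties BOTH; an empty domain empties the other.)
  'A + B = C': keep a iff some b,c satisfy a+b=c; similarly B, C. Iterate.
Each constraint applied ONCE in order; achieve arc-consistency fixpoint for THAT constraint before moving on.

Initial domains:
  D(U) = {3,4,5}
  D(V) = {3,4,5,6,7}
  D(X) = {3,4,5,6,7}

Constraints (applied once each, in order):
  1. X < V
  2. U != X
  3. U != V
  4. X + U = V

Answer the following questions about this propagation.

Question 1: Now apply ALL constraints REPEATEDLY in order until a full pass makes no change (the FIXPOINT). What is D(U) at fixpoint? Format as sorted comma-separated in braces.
Answer: {3,4}

Derivation:
pass 0 (initial): D(U)={3,4,5}
pass 1: U {3,4,5}->{3,4}; V {3,4,5,6,7}->{6,7}; X {3,4,5,6,7}->{3,4}
pass 2: no change
Fixpoint after 2 passes: D(U) = {3,4}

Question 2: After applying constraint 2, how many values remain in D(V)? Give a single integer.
Answer: 4

Derivation:
Constraint 1 (X < V) on D(X)={3,4,5,6,7} D(V)={3,4,5,6,7}: X {3,4,5,6,7}->{3,4,5,6}; V {3,4,5,6,7}->{4,5,6,7}
Constraint 2 (U != X) on D(U)={3,4,5} D(X)={3,4,5,6}: no change
So after constraint 2: D(V)={4,5,6,7}, size = 4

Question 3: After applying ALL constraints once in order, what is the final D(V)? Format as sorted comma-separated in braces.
Constraint 1 (X < V) on D(X)={3,4,5,6,7} D(V)={3,4,5,6,7}: X {3,4,5,6,7}->{3,4,5,6}; V {3,4,5,6,7}->{4,5,6,7}
Constraint 2 (U != X) on D(U)={3,4,5} D(X)={3,4,5,6}: no change
Constraint 3 (U != V) on D(U)={3,4,5} D(V)={4,5,6,7}: no change
Constraint 4 (X + U = V) on D(X)={3,4,5,6} D(U)={3,4,5} D(V)={4,5,6,7}: X {3,4,5,6}->{3,4}; U {3,4,5}->{3,4}; V {4,5,6,7}->{6,7}
So after all 4 constraints: D(V) = {6,7}

Answer: {6,7}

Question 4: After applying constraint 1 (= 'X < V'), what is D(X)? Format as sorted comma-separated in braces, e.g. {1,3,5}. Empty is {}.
Constraint 1 (X < V) on D(X)={3,4,5,6,7} D(V)={3,4,5,6,7}: X {3,4,5,6,7}->{3,4,5,6}; V {3,4,5,6,7}->{4,5,6,7}
So after constraint 1: D(X) = {3,4,5,6}

Answer: {3,4,5,6}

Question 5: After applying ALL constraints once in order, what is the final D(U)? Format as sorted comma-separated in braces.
Constraint 1 (X < V) on D(X)={3,4,5,6,7} D(V)={3,4,5,6,7}: X {3,4,5,6,7}->{3,4,5,6}; V {3,4,5,6,7}->{4,5,6,7}
Constraint 2 (U != X) on D(U)={3,4,5} D(X)={3,4,5,6}: no change
Constraint 3 (U != V) on D(U)={3,4,5} D(V)={4,5,6,7}: no change
Constraint 4 (X + U = V) on D(X)={3,4,5,6} D(U)={3,4,5} D(V)={4,5,6,7}: X {3,4,5,6}->{3,4}; U {3,4,5}->{3,4}; V {4,5,6,7}->{6,7}
So after all 4 constraints: D(U) = {3,4}

Answer: {3,4}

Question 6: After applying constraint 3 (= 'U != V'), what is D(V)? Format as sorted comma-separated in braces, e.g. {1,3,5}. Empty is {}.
Constraint 1 (X < V) on D(X)={3,4,5,6,7} D(V)={3,4,5,6,7}: X {3,4,5,6,7}->{3,4,5,6}; V {3,4,5,6,7}->{4,5,6,7}
Constraint 2 (U != X) on D(U)={3,4,5} D(X)={3,4,5,6}: no change
Constraint 3 (U != V) on D(U)={3,4,5} D(V)={4,5,6,7}: no change
So after constraint 3: D(V) = {4,5,6,7}

Answer: {4,5,6,7}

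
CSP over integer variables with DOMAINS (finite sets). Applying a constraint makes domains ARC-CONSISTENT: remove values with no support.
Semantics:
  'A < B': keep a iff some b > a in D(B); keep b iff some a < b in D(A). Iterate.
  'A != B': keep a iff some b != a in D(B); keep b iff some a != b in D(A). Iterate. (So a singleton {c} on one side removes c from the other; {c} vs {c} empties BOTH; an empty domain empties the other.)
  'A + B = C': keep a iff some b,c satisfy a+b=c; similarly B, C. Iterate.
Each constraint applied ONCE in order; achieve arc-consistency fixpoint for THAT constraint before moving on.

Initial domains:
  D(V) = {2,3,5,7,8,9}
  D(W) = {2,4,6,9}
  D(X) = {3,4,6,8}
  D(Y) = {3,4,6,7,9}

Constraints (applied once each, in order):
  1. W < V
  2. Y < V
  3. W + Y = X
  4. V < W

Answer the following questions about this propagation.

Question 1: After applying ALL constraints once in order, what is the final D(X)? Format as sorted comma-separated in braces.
Constraint 1 (W < V) on D(W)={2,4,6,9} D(V)={2,3,5,7,8,9}: W {2,4,6,9}->{2,4,6}; V {2,3,5,7,8,9}->{3,5,7,8,9}
Constraint 2 (Y < V) on D(Y)={3,4,6,7,9} D(V)={3,5,7,8,9}: Y {3,4,6,7,9}->{3,4,6,7}; V {3,5,7,8,9}->{5,7,8,9}
Constraint 3 (W + Y = X) on D(W)={2,4,6} D(Y)={3,4,6,7} D(X)={3,4,6,8}: W {2,4,6}->{2,4}; Y {3,4,6,7}->{4,6}; X {3,4,6,8}->{6,8}
Constraint 4 (V < W) on D(V)={5,7,8,9} D(W)={2,4}: V {5,7,8,9}->{}; W {2,4}->{}
So after all 4 constraints: D(X) = {6,8}

Answer: {6,8}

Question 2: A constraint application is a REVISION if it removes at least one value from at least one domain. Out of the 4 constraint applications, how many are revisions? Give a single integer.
Answer: 4

Derivation:
Constraint 1 (W < V) on D(W)={2,4,6,9} D(V)={2,3,5,7,8,9}: W {2,4,6,9}->{2,4,6}; V {2,3,5,7,8,9}->{3,5,7,8,9} => REVISION
Constraint 2 (Y < V) on D(Y)={3,4,6,7,9} D(V)={3,5,7,8,9}: Y {3,4,6,7,9}->{3,4,6,7}; V {3,5,7,8,9}->{5,7,8,9} => REVISION
Constraint 3 (W + Y = X) on D(W)={2,4,6} D(Y)={3,4,6,7} D(X)={3,4,6,8}: W {2,4,6}->{2,4}; Y {3,4,6,7}->{4,6}; X {3,4,6,8}->{6,8} => REVISION
Constraint 4 (V < W) on D(V)={5,7,8,9} D(W)={2,4}: V {5,7,8,9}->{}; W {2,4}->{} => REVISION
Total revisions = 4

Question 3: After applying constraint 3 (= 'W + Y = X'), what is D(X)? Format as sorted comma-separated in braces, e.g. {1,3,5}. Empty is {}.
Constraint 1 (W < V) on D(W)={2,4,6,9} D(V)={2,3,5,7,8,9}: W {2,4,6,9}->{2,4,6}; V {2,3,5,7,8,9}->{3,5,7,8,9}
Constraint 2 (Y < V) on D(Y)={3,4,6,7,9} D(V)={3,5,7,8,9}: Y {3,4,6,7,9}->{3,4,6,7}; V {3,5,7,8,9}->{5,7,8,9}
Constraint 3 (W + Y = X) on D(W)={2,4,6} D(Y)={3,4,6,7} D(X)={3,4,6,8}: W {2,4,6}->{2,4}; Y {3,4,6,7}->{4,6}; X {3,4,6,8}->{6,8}
So after constraint 3: D(X) = {6,8}

Answer: {6,8}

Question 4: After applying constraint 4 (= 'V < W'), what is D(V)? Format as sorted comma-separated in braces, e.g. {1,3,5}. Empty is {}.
Answer: {}

Derivation:
Constraint 1 (W < V) on D(W)={2,4,6,9} D(V)={2,3,5,7,8,9}: W {2,4,6,9}->{2,4,6}; V {2,3,5,7,8,9}->{3,5,7,8,9}
Constraint 2 (Y < V) on D(Y)={3,4,6,7,9} D(V)={3,5,7,8,9}: Y {3,4,6,7,9}->{3,4,6,7}; V {3,5,7,8,9}->{5,7,8,9}
Constraint 3 (W + Y = X) on D(W)={2,4,6} D(Y)={3,4,6,7} D(X)={3,4,6,8}: W {2,4,6}->{2,4}; Y {3,4,6,7}->{4,6}; X {3,4,6,8}->{6,8}
Constraint 4 (V < W) on D(V)={5,7,8,9} D(W)={2,4}: V {5,7,8,9}->{}; W {2,4}->{}
So after constraint 4: D(V) = {}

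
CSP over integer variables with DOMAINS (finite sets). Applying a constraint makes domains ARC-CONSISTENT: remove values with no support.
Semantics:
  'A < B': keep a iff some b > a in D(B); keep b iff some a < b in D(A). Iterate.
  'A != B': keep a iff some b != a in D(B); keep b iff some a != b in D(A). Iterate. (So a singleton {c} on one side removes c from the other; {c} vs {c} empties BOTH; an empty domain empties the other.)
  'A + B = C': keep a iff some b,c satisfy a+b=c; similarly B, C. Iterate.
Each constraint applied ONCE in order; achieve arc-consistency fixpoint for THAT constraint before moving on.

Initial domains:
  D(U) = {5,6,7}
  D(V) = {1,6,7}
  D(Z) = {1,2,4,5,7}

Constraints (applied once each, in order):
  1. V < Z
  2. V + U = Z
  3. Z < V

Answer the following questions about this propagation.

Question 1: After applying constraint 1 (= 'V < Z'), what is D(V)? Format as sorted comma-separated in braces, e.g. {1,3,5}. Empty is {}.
Constraint 1 (V < Z) on D(V)={1,6,7} D(Z)={1,2,4,5,7}: V {1,6,7}->{1,6}; Z {1,2,4,5,7}->{2,4,5,7}
So after constraint 1: D(V) = {1,6}

Answer: {1,6}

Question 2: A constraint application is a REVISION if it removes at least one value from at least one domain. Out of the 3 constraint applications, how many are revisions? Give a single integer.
Constraint 1 (V < Z) on D(V)={1,6,7} D(Z)={1,2,4,5,7}: V {1,6,7}->{1,6}; Z {1,2,4,5,7}->{2,4,5,7} => REVISION
Constraint 2 (V + U = Z) on D(V)={1,6} D(U)={5,6,7} D(Z)={2,4,5,7}: V {1,6}->{1}; U {5,6,7}->{6}; Z {2,4,5,7}->{7} => REVISION
Constraint 3 (Z < V) on D(Z)={7} D(V)={1}: Z {7}->{}; V {1}->{} => REVISION
Total revisions = 3

Answer: 3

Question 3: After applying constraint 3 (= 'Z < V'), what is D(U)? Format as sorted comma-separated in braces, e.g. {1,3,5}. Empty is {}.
Constraint 1 (V < Z) on D(V)={1,6,7} D(Z)={1,2,4,5,7}: V {1,6,7}->{1,6}; Z {1,2,4,5,7}->{2,4,5,7}
Constraint 2 (V + U = Z) on D(V)={1,6} D(U)={5,6,7} D(Z)={2,4,5,7}: V {1,6}->{1}; U {5,6,7}->{6}; Z {2,4,5,7}->{7}
Constraint 3 (Z < V) on D(Z)={7} D(V)={1}: Z {7}->{}; V {1}->{}
So after constraint 3: D(U) = {6}

Answer: {6}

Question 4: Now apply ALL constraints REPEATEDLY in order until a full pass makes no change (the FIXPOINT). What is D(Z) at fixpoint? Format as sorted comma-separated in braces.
pass 0 (initial): D(Z)={1,2,4,5,7}
pass 1: U {5,6,7}->{6}; V {1,6,7}->{}; Z {1,2,4,5,7}->{}
pass 2: U {6}->{}
pass 3: no change
Fixpoint after 3 passes: D(Z) = {}

Answer: {}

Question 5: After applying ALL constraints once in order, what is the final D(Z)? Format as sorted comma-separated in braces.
Answer: {}

Derivation:
Constraint 1 (V < Z) on D(V)={1,6,7} D(Z)={1,2,4,5,7}: V {1,6,7}->{1,6}; Z {1,2,4,5,7}->{2,4,5,7}
Constraint 2 (V + U = Z) on D(V)={1,6} D(U)={5,6,7} D(Z)={2,4,5,7}: V {1,6}->{1}; U {5,6,7}->{6}; Z {2,4,5,7}->{7}
Constraint 3 (Z < V) on D(Z)={7} D(V)={1}: Z {7}->{}; V {1}->{}
So after all 3 constraints: D(Z) = {}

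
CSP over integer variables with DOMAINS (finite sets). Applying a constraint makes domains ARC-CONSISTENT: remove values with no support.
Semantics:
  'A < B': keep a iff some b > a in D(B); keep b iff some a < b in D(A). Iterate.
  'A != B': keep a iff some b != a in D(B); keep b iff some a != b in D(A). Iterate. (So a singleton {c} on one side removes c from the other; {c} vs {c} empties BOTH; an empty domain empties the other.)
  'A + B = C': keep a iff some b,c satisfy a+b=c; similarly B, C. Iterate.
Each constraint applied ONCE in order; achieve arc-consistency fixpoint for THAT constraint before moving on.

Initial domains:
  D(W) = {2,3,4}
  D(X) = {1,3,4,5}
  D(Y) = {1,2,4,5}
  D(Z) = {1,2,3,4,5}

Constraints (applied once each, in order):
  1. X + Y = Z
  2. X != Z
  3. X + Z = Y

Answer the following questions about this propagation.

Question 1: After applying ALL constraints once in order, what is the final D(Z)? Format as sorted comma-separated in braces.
Answer: {3}

Derivation:
Constraint 1 (X + Y = Z) on D(X)={1,3,4,5} D(Y)={1,2,4,5} D(Z)={1,2,3,4,5}: X {1,3,4,5}->{1,3,4}; Y {1,2,4,5}->{1,2,4}; Z {1,2,3,4,5}->{2,3,4,5}
Constraint 2 (X != Z) on D(X)={1,3,4} D(Z)={2,3,4,5}: no change
Constraint 3 (X + Z = Y) on D(X)={1,3,4} D(Z)={2,3,4,5} D(Y)={1,2,4}: X {1,3,4}->{1}; Z {2,3,4,5}->{3}; Y {1,2,4}->{4}
So after all 3 constraints: D(Z) = {3}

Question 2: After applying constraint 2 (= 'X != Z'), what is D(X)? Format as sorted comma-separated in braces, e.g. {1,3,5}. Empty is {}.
Answer: {1,3,4}

Derivation:
Constraint 1 (X + Y = Z) on D(X)={1,3,4,5} D(Y)={1,2,4,5} D(Z)={1,2,3,4,5}: X {1,3,4,5}->{1,3,4}; Y {1,2,4,5}->{1,2,4}; Z {1,2,3,4,5}->{2,3,4,5}
Constraint 2 (X != Z) on D(X)={1,3,4} D(Z)={2,3,4,5}: no change
So after constraint 2: D(X) = {1,3,4}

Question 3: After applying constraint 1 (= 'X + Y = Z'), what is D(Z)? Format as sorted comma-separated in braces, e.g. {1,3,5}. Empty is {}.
Answer: {2,3,4,5}

Derivation:
Constraint 1 (X + Y = Z) on D(X)={1,3,4,5} D(Y)={1,2,4,5} D(Z)={1,2,3,4,5}: X {1,3,4,5}->{1,3,4}; Y {1,2,4,5}->{1,2,4}; Z {1,2,3,4,5}->{2,3,4,5}
So after constraint 1: D(Z) = {2,3,4,5}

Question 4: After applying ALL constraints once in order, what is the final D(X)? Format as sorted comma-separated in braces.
Answer: {1}

Derivation:
Constraint 1 (X + Y = Z) on D(X)={1,3,4,5} D(Y)={1,2,4,5} D(Z)={1,2,3,4,5}: X {1,3,4,5}->{1,3,4}; Y {1,2,4,5}->{1,2,4}; Z {1,2,3,4,5}->{2,3,4,5}
Constraint 2 (X != Z) on D(X)={1,3,4} D(Z)={2,3,4,5}: no change
Constraint 3 (X + Z = Y) on D(X)={1,3,4} D(Z)={2,3,4,5} D(Y)={1,2,4}: X {1,3,4}->{1}; Z {2,3,4,5}->{3}; Y {1,2,4}->{4}
So after all 3 constraints: D(X) = {1}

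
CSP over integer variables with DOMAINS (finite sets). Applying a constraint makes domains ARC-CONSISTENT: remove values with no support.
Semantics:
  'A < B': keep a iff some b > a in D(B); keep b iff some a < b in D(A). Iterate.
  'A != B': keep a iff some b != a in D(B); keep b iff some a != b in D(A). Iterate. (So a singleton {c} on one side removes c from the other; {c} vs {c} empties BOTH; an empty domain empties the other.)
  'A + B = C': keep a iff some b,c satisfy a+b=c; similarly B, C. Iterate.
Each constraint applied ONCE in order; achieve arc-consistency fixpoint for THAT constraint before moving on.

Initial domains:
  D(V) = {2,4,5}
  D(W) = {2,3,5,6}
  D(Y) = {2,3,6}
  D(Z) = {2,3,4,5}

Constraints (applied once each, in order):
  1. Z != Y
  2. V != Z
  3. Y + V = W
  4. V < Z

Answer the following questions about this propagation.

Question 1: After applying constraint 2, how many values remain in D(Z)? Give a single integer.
Answer: 4

Derivation:
Constraint 1 (Z != Y) on D(Z)={2,3,4,5} D(Y)={2,3,6}: no change
Constraint 2 (V != Z) on D(V)={2,4,5} D(Z)={2,3,4,5}: no change
So after constraint 2: D(Z)={2,3,4,5}, size = 4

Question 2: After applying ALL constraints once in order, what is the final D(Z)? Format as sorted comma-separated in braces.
Answer: {3,4,5}

Derivation:
Constraint 1 (Z != Y) on D(Z)={2,3,4,5} D(Y)={2,3,6}: no change
Constraint 2 (V != Z) on D(V)={2,4,5} D(Z)={2,3,4,5}: no change
Constraint 3 (Y + V = W) on D(Y)={2,3,6} D(V)={2,4,5} D(W)={2,3,5,6}: Y {2,3,6}->{2,3}; V {2,4,5}->{2,4}; W {2,3,5,6}->{5,6}
Constraint 4 (V < Z) on D(V)={2,4} D(Z)={2,3,4,5}: Z {2,3,4,5}->{3,4,5}
So after all 4 constraints: D(Z) = {3,4,5}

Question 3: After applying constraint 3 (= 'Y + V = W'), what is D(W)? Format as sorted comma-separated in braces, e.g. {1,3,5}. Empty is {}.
Constraint 1 (Z != Y) on D(Z)={2,3,4,5} D(Y)={2,3,6}: no change
Constraint 2 (V != Z) on D(V)={2,4,5} D(Z)={2,3,4,5}: no change
Constraint 3 (Y + V = W) on D(Y)={2,3,6} D(V)={2,4,5} D(W)={2,3,5,6}: Y {2,3,6}->{2,3}; V {2,4,5}->{2,4}; W {2,3,5,6}->{5,6}
So after constraint 3: D(W) = {5,6}

Answer: {5,6}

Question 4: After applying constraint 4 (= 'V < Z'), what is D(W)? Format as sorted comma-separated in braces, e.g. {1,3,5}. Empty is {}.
Constraint 1 (Z != Y) on D(Z)={2,3,4,5} D(Y)={2,3,6}: no change
Constraint 2 (V != Z) on D(V)={2,4,5} D(Z)={2,3,4,5}: no change
Constraint 3 (Y + V = W) on D(Y)={2,3,6} D(V)={2,4,5} D(W)={2,3,5,6}: Y {2,3,6}->{2,3}; V {2,4,5}->{2,4}; W {2,3,5,6}->{5,6}
Constraint 4 (V < Z) on D(V)={2,4} D(Z)={2,3,4,5}: Z {2,3,4,5}->{3,4,5}
So after constraint 4: D(W) = {5,6}

Answer: {5,6}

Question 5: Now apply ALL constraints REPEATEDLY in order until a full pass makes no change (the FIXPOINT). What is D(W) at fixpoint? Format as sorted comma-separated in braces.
pass 0 (initial): D(W)={2,3,5,6}
pass 1: V {2,4,5}->{2,4}; W {2,3,5,6}->{5,6}; Y {2,3,6}->{2,3}; Z {2,3,4,5}->{3,4,5}
pass 2: no change
Fixpoint after 2 passes: D(W) = {5,6}

Answer: {5,6}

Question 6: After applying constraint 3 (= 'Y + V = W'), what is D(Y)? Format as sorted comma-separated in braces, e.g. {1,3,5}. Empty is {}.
Answer: {2,3}

Derivation:
Constraint 1 (Z != Y) on D(Z)={2,3,4,5} D(Y)={2,3,6}: no change
Constraint 2 (V != Z) on D(V)={2,4,5} D(Z)={2,3,4,5}: no change
Constraint 3 (Y + V = W) on D(Y)={2,3,6} D(V)={2,4,5} D(W)={2,3,5,6}: Y {2,3,6}->{2,3}; V {2,4,5}->{2,4}; W {2,3,5,6}->{5,6}
So after constraint 3: D(Y) = {2,3}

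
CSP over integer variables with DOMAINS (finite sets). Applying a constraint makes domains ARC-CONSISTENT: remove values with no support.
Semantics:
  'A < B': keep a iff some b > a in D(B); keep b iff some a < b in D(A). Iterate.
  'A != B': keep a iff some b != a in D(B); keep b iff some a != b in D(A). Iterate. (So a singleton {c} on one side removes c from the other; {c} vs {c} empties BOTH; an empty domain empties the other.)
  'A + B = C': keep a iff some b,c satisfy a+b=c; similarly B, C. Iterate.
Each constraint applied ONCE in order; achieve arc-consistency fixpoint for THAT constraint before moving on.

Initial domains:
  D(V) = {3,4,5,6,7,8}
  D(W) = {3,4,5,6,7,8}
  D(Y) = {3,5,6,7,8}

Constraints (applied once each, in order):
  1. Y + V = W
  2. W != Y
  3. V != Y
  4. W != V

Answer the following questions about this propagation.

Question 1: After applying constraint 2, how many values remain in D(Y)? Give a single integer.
Constraint 1 (Y + V = W) on D(Y)={3,5,6,7,8} D(V)={3,4,5,6,7,8} D(W)={3,4,5,6,7,8}: Y {3,5,6,7,8}->{3,5}; V {3,4,5,6,7,8}->{3,4,5}; W {3,4,5,6,7,8}->{6,7,8}
Constraint 2 (W != Y) on D(W)={6,7,8} D(Y)={3,5}: no change
So after constraint 2: D(Y)={3,5}, size = 2

Answer: 2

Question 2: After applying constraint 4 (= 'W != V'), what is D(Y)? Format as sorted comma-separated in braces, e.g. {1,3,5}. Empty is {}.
Constraint 1 (Y + V = W) on D(Y)={3,5,6,7,8} D(V)={3,4,5,6,7,8} D(W)={3,4,5,6,7,8}: Y {3,5,6,7,8}->{3,5}; V {3,4,5,6,7,8}->{3,4,5}; W {3,4,5,6,7,8}->{6,7,8}
Constraint 2 (W != Y) on D(W)={6,7,8} D(Y)={3,5}: no change
Constraint 3 (V != Y) on D(V)={3,4,5} D(Y)={3,5}: no change
Constraint 4 (W != V) on D(W)={6,7,8} D(V)={3,4,5}: no change
So after constraint 4: D(Y) = {3,5}

Answer: {3,5}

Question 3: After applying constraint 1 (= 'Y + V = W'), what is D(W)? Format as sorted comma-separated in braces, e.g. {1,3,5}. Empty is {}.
Constraint 1 (Y + V = W) on D(Y)={3,5,6,7,8} D(V)={3,4,5,6,7,8} D(W)={3,4,5,6,7,8}: Y {3,5,6,7,8}->{3,5}; V {3,4,5,6,7,8}->{3,4,5}; W {3,4,5,6,7,8}->{6,7,8}
So after constraint 1: D(W) = {6,7,8}

Answer: {6,7,8}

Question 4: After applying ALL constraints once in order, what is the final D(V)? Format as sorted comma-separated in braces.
Answer: {3,4,5}

Derivation:
Constraint 1 (Y + V = W) on D(Y)={3,5,6,7,8} D(V)={3,4,5,6,7,8} D(W)={3,4,5,6,7,8}: Y {3,5,6,7,8}->{3,5}; V {3,4,5,6,7,8}->{3,4,5}; W {3,4,5,6,7,8}->{6,7,8}
Constraint 2 (W != Y) on D(W)={6,7,8} D(Y)={3,5}: no change
Constraint 3 (V != Y) on D(V)={3,4,5} D(Y)={3,5}: no change
Constraint 4 (W != V) on D(W)={6,7,8} D(V)={3,4,5}: no change
So after all 4 constraints: D(V) = {3,4,5}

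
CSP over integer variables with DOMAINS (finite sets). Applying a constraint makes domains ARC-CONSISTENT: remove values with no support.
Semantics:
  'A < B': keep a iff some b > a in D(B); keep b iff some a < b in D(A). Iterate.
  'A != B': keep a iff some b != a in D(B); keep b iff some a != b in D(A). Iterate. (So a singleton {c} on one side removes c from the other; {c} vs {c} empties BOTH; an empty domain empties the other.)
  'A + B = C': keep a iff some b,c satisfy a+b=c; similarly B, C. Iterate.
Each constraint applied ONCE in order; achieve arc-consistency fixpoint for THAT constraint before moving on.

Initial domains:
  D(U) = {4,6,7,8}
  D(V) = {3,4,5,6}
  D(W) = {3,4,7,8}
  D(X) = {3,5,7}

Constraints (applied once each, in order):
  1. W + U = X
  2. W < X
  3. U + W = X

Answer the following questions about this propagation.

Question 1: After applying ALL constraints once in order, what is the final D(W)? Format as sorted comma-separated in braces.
Answer: {3}

Derivation:
Constraint 1 (W + U = X) on D(W)={3,4,7,8} D(U)={4,6,7,8} D(X)={3,5,7}: W {3,4,7,8}->{3}; U {4,6,7,8}->{4}; X {3,5,7}->{7}
Constraint 2 (W < X) on D(W)={3} D(X)={7}: no change
Constraint 3 (U + W = X) on D(U)={4} D(W)={3} D(X)={7}: no change
So after all 3 constraints: D(W) = {3}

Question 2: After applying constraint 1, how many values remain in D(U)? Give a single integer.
Answer: 1

Derivation:
Constraint 1 (W + U = X) on D(W)={3,4,7,8} D(U)={4,6,7,8} D(X)={3,5,7}: W {3,4,7,8}->{3}; U {4,6,7,8}->{4}; X {3,5,7}->{7}
So after constraint 1: D(U)={4}, size = 1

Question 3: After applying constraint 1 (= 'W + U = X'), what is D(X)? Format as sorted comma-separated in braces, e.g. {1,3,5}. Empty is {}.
Constraint 1 (W + U = X) on D(W)={3,4,7,8} D(U)={4,6,7,8} D(X)={3,5,7}: W {3,4,7,8}->{3}; U {4,6,7,8}->{4}; X {3,5,7}->{7}
So after constraint 1: D(X) = {7}

Answer: {7}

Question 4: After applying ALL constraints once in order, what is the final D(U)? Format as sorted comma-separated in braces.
Constraint 1 (W + U = X) on D(W)={3,4,7,8} D(U)={4,6,7,8} D(X)={3,5,7}: W {3,4,7,8}->{3}; U {4,6,7,8}->{4}; X {3,5,7}->{7}
Constraint 2 (W < X) on D(W)={3} D(X)={7}: no change
Constraint 3 (U + W = X) on D(U)={4} D(W)={3} D(X)={7}: no change
So after all 3 constraints: D(U) = {4}

Answer: {4}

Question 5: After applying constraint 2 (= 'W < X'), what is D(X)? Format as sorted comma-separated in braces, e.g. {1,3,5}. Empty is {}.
Constraint 1 (W + U = X) on D(W)={3,4,7,8} D(U)={4,6,7,8} D(X)={3,5,7}: W {3,4,7,8}->{3}; U {4,6,7,8}->{4}; X {3,5,7}->{7}
Constraint 2 (W < X) on D(W)={3} D(X)={7}: no change
So after constraint 2: D(X) = {7}

Answer: {7}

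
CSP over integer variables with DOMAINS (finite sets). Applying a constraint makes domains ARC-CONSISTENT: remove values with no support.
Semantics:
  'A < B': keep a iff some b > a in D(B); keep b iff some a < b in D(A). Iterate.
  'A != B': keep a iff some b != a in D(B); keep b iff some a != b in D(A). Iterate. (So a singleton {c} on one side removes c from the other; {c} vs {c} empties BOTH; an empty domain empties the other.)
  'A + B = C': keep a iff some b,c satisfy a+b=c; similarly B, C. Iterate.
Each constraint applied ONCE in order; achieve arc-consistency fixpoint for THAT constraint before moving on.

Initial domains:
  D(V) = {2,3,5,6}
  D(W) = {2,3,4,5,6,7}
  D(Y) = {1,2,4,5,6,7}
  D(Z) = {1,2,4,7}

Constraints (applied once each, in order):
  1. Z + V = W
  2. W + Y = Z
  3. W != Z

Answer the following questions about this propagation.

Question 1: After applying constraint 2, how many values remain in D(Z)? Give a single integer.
Constraint 1 (Z + V = W) on D(Z)={1,2,4,7} D(V)={2,3,5,6} D(W)={2,3,4,5,6,7}: Z {1,2,4,7}->{1,2,4}; W {2,3,4,5,6,7}->{3,4,5,6,7}
Constraint 2 (W + Y = Z) on D(W)={3,4,5,6,7} D(Y)={1,2,4,5,6,7} D(Z)={1,2,4}: W {3,4,5,6,7}->{3}; Y {1,2,4,5,6,7}->{1}; Z {1,2,4}->{4}
So after constraint 2: D(Z)={4}, size = 1

Answer: 1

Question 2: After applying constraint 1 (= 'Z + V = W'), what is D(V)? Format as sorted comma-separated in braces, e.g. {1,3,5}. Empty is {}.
Constraint 1 (Z + V = W) on D(Z)={1,2,4,7} D(V)={2,3,5,6} D(W)={2,3,4,5,6,7}: Z {1,2,4,7}->{1,2,4}; W {2,3,4,5,6,7}->{3,4,5,6,7}
So after constraint 1: D(V) = {2,3,5,6}

Answer: {2,3,5,6}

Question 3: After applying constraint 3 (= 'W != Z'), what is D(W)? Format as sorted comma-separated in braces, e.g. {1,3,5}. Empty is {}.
Constraint 1 (Z + V = W) on D(Z)={1,2,4,7} D(V)={2,3,5,6} D(W)={2,3,4,5,6,7}: Z {1,2,4,7}->{1,2,4}; W {2,3,4,5,6,7}->{3,4,5,6,7}
Constraint 2 (W + Y = Z) on D(W)={3,4,5,6,7} D(Y)={1,2,4,5,6,7} D(Z)={1,2,4}: W {3,4,5,6,7}->{3}; Y {1,2,4,5,6,7}->{1}; Z {1,2,4}->{4}
Constraint 3 (W != Z) on D(W)={3} D(Z)={4}: no change
So after constraint 3: D(W) = {3}

Answer: {3}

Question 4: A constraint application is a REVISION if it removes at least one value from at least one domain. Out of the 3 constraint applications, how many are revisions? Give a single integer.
Constraint 1 (Z + V = W) on D(Z)={1,2,4,7} D(V)={2,3,5,6} D(W)={2,3,4,5,6,7}: Z {1,2,4,7}->{1,2,4}; W {2,3,4,5,6,7}->{3,4,5,6,7} => REVISION
Constraint 2 (W + Y = Z) on D(W)={3,4,5,6,7} D(Y)={1,2,4,5,6,7} D(Z)={1,2,4}: W {3,4,5,6,7}->{3}; Y {1,2,4,5,6,7}->{1}; Z {1,2,4}->{4} => REVISION
Constraint 3 (W != Z) on D(W)={3} D(Z)={4}: no change => not a revision
Total revisions = 2

Answer: 2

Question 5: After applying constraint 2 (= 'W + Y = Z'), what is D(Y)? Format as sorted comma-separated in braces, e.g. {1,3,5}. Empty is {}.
Answer: {1}

Derivation:
Constraint 1 (Z + V = W) on D(Z)={1,2,4,7} D(V)={2,3,5,6} D(W)={2,3,4,5,6,7}: Z {1,2,4,7}->{1,2,4}; W {2,3,4,5,6,7}->{3,4,5,6,7}
Constraint 2 (W + Y = Z) on D(W)={3,4,5,6,7} D(Y)={1,2,4,5,6,7} D(Z)={1,2,4}: W {3,4,5,6,7}->{3}; Y {1,2,4,5,6,7}->{1}; Z {1,2,4}->{4}
So after constraint 2: D(Y) = {1}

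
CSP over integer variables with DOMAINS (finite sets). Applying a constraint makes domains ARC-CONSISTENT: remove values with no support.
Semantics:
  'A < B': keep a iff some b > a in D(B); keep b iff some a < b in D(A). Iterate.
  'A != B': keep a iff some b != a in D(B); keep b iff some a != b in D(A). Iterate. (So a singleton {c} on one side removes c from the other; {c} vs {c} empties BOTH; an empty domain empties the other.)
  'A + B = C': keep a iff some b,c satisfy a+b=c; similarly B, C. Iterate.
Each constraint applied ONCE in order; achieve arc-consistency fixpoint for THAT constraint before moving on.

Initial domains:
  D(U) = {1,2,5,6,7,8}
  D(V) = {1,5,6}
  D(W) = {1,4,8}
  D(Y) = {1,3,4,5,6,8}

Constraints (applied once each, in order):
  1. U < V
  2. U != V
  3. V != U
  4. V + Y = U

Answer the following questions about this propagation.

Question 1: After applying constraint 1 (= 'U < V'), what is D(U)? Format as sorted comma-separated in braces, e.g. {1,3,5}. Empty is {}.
Answer: {1,2,5}

Derivation:
Constraint 1 (U < V) on D(U)={1,2,5,6,7,8} D(V)={1,5,6}: U {1,2,5,6,7,8}->{1,2,5}; V {1,5,6}->{5,6}
So after constraint 1: D(U) = {1,2,5}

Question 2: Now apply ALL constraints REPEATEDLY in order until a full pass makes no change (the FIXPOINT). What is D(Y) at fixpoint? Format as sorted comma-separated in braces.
pass 0 (initial): D(Y)={1,3,4,5,6,8}
pass 1: U {1,2,5,6,7,8}->{}; V {1,5,6}->{}; Y {1,3,4,5,6,8}->{}
pass 2: no change
Fixpoint after 2 passes: D(Y) = {}

Answer: {}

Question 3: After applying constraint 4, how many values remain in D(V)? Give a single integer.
Constraint 1 (U < V) on D(U)={1,2,5,6,7,8} D(V)={1,5,6}: U {1,2,5,6,7,8}->{1,2,5}; V {1,5,6}->{5,6}
Constraint 2 (U != V) on D(U)={1,2,5} D(V)={5,6}: no change
Constraint 3 (V != U) on D(V)={5,6} D(U)={1,2,5}: no change
Constraint 4 (V + Y = U) on D(V)={5,6} D(Y)={1,3,4,5,6,8} D(U)={1,2,5}: V {5,6}->{}; Y {1,3,4,5,6,8}->{}; U {1,2,5}->{}
So after constraint 4: D(V)={}, size = 0

Answer: 0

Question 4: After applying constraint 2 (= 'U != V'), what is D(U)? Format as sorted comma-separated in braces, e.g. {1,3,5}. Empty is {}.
Constraint 1 (U < V) on D(U)={1,2,5,6,7,8} D(V)={1,5,6}: U {1,2,5,6,7,8}->{1,2,5}; V {1,5,6}->{5,6}
Constraint 2 (U != V) on D(U)={1,2,5} D(V)={5,6}: no change
So after constraint 2: D(U) = {1,2,5}

Answer: {1,2,5}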